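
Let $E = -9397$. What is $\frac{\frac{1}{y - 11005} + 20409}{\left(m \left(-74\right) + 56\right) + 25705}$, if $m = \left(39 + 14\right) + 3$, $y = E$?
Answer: $\frac{416384417}{441030034} \approx 0.94412$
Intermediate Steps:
$y = -9397$
$m = 56$ ($m = 53 + 3 = 56$)
$\frac{\frac{1}{y - 11005} + 20409}{\left(m \left(-74\right) + 56\right) + 25705} = \frac{\frac{1}{-9397 - 11005} + 20409}{\left(56 \left(-74\right) + 56\right) + 25705} = \frac{\frac{1}{-20402} + 20409}{\left(-4144 + 56\right) + 25705} = \frac{- \frac{1}{20402} + 20409}{-4088 + 25705} = \frac{416384417}{20402 \cdot 21617} = \frac{416384417}{20402} \cdot \frac{1}{21617} = \frac{416384417}{441030034}$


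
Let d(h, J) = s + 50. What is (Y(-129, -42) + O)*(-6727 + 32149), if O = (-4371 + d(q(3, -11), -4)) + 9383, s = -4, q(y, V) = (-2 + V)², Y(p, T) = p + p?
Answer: 122025600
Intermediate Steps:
Y(p, T) = 2*p
d(h, J) = 46 (d(h, J) = -4 + 50 = 46)
O = 5058 (O = (-4371 + 46) + 9383 = -4325 + 9383 = 5058)
(Y(-129, -42) + O)*(-6727 + 32149) = (2*(-129) + 5058)*(-6727 + 32149) = (-258 + 5058)*25422 = 4800*25422 = 122025600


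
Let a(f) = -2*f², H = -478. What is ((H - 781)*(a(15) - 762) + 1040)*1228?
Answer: 1875092144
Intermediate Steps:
((H - 781)*(a(15) - 762) + 1040)*1228 = ((-478 - 781)*(-2*15² - 762) + 1040)*1228 = (-1259*(-2*225 - 762) + 1040)*1228 = (-1259*(-450 - 762) + 1040)*1228 = (-1259*(-1212) + 1040)*1228 = (1525908 + 1040)*1228 = 1526948*1228 = 1875092144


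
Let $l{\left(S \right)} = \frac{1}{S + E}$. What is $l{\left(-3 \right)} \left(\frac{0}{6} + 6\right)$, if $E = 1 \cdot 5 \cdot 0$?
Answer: $-2$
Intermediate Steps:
$E = 0$ ($E = 5 \cdot 0 = 0$)
$l{\left(S \right)} = \frac{1}{S}$ ($l{\left(S \right)} = \frac{1}{S + 0} = \frac{1}{S}$)
$l{\left(-3 \right)} \left(\frac{0}{6} + 6\right) = \frac{\frac{0}{6} + 6}{-3} = - \frac{0 \cdot \frac{1}{6} + 6}{3} = - \frac{0 + 6}{3} = \left(- \frac{1}{3}\right) 6 = -2$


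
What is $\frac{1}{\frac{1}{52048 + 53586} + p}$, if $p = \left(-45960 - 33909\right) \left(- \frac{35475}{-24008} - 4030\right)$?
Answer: $\frac{1268030536}{407993964252024349} \approx 3.108 \cdot 10^{-9}$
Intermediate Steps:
$p = \frac{7724671303785}{24008}$ ($p = - 79869 \left(\left(-35475\right) \left(- \frac{1}{24008}\right) - 4030\right) = - 79869 \left(\frac{35475}{24008} - 4030\right) = \left(-79869\right) \left(- \frac{96716765}{24008}\right) = \frac{7724671303785}{24008} \approx 3.2175 \cdot 10^{8}$)
$\frac{1}{\frac{1}{52048 + 53586} + p} = \frac{1}{\frac{1}{52048 + 53586} + \frac{7724671303785}{24008}} = \frac{1}{\frac{1}{105634} + \frac{7724671303785}{24008}} = \frac{1}{\frac{407993964252024349}{1268030536}} = \frac{1268030536}{407993964252024349}$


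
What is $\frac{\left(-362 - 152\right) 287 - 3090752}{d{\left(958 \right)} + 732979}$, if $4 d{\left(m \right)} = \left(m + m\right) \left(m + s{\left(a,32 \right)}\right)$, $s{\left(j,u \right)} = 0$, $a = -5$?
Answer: $- \frac{3238270}{1191861} \approx -2.717$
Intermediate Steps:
$d{\left(m \right)} = \frac{m^{2}}{2}$ ($d{\left(m \right)} = \frac{\left(m + m\right) \left(m + 0\right)}{4} = \frac{2 m m}{4} = \frac{2 m^{2}}{4} = \frac{m^{2}}{2}$)
$\frac{\left(-362 - 152\right) 287 - 3090752}{d{\left(958 \right)} + 732979} = \frac{\left(-362 - 152\right) 287 - 3090752}{\frac{958^{2}}{2} + 732979} = \frac{\left(-514\right) 287 - 3090752}{\frac{1}{2} \cdot 917764 + 732979} = \frac{-147518 - 3090752}{458882 + 732979} = - \frac{3238270}{1191861}$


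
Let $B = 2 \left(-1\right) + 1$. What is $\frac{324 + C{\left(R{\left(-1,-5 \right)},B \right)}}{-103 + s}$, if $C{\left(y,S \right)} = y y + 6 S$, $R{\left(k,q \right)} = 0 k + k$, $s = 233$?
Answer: $\frac{319}{130} \approx 2.4538$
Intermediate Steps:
$R{\left(k,q \right)} = k$ ($R{\left(k,q \right)} = 0 + k = k$)
$B = -1$ ($B = -2 + 1 = -1$)
$C{\left(y,S \right)} = y^{2} + 6 S$
$\frac{324 + C{\left(R{\left(-1,-5 \right)},B \right)}}{-103 + s} = \frac{324 + \left(\left(-1\right)^{2} + 6 \left(-1\right)\right)}{-103 + 233} = \frac{324 + \left(1 - 6\right)}{130} = \left(324 - 5\right) \frac{1}{130} = 319 \cdot \frac{1}{130} = \frac{319}{130}$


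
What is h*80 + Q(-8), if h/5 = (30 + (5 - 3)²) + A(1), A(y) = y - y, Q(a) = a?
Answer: 13592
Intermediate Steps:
A(y) = 0
h = 170 (h = 5*((30 + (5 - 3)²) + 0) = 5*((30 + 2²) + 0) = 5*((30 + 4) + 0) = 5*(34 + 0) = 5*34 = 170)
h*80 + Q(-8) = 170*80 - 8 = 13600 - 8 = 13592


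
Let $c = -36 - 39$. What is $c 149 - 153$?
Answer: $-11328$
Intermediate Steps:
$c = -75$ ($c = -36 - 39 = -75$)
$c 149 - 153 = \left(-75\right) 149 - 153 = -11175 - 153 = -11328$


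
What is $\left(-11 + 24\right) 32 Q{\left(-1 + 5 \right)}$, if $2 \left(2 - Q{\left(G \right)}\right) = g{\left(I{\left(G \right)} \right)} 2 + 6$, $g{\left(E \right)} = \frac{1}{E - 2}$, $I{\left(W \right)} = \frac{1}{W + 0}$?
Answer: $- \frac{1248}{7} \approx -178.29$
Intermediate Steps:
$I{\left(W \right)} = \frac{1}{W}$
$g{\left(E \right)} = \frac{1}{-2 + E}$
$Q{\left(G \right)} = -1 - \frac{1}{-2 + \frac{1}{G}}$ ($Q{\left(G \right)} = 2 - \frac{\frac{1}{-2 + \frac{1}{G}} 2 + 6}{2} = 2 - \frac{\frac{2}{-2 + \frac{1}{G}} + 6}{2} = 2 - \frac{6 + \frac{2}{-2 + \frac{1}{G}}}{2} = 2 - \left(3 + \frac{1}{-2 + \frac{1}{G}}\right) = -1 - \frac{1}{-2 + \frac{1}{G}}$)
$\left(-11 + 24\right) 32 Q{\left(-1 + 5 \right)} = \left(-11 + 24\right) 32 \frac{1 - \left(-1 + 5\right)}{-1 + 2 \left(-1 + 5\right)} = 13 \cdot 32 \frac{1 - 4}{-1 + 2 \cdot 4} = 416 \frac{1 - 4}{-1 + 8} = 416 \cdot \frac{1}{7} \left(-3\right) = 416 \left(- \frac{3}{7}\right) = - \frac{1248}{7}$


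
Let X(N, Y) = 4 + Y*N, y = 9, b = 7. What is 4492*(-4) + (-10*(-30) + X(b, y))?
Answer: -17601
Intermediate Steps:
X(N, Y) = 4 + N*Y
4492*(-4) + (-10*(-30) + X(b, y)) = 4492*(-4) + (-10*(-30) + (4 + 7*9)) = -17968 + (300 + (4 + 63)) = -17968 + (300 + 67) = -17968 + 367 = -17601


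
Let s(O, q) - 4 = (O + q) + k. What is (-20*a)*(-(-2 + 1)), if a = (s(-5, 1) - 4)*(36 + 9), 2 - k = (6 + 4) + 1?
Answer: 11700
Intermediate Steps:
k = -9 (k = 2 - ((6 + 4) + 1) = 2 - (10 + 1) = 2 - 1*11 = 2 - 11 = -9)
s(O, q) = -5 + O + q (s(O, q) = 4 + ((O + q) - 9) = 4 + (-9 + O + q) = -5 + O + q)
a = -585 (a = ((-5 - 5 + 1) - 4)*(36 + 9) = (-9 - 4)*45 = -13*45 = -585)
(-20*a)*(-(-2 + 1)) = (-20*(-585))*(-(-2 + 1)) = 11700*(-1*(-1)) = 11700*1 = 11700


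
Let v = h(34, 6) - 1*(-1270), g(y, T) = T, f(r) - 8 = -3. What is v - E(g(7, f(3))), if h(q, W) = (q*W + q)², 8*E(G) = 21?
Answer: 463291/8 ≈ 57911.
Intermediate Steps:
f(r) = 5 (f(r) = 8 - 3 = 5)
E(G) = 21/8 (E(G) = (⅛)*21 = 21/8)
h(q, W) = (q + W*q)² (h(q, W) = (W*q + q)² = (q + W*q)²)
v = 57914 (v = 34²*(1 + 6)² - 1*(-1270) = 1156*7² + 1270 = 1156*49 + 1270 = 56644 + 1270 = 57914)
v - E(g(7, f(3))) = 57914 - 1*21/8 = 57914 - 21/8 = 463291/8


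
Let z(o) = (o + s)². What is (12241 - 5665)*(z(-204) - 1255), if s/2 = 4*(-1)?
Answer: 287298864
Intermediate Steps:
s = -8 (s = 2*(4*(-1)) = 2*(-4) = -8)
z(o) = (-8 + o)² (z(o) = (o - 8)² = (-8 + o)²)
(12241 - 5665)*(z(-204) - 1255) = (12241 - 5665)*((-8 - 204)² - 1255) = 6576*((-212)² - 1255) = 6576*(44944 - 1255) = 6576*43689 = 287298864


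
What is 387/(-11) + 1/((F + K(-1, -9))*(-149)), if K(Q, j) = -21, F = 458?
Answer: -25198742/716243 ≈ -35.182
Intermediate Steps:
387/(-11) + 1/((F + K(-1, -9))*(-149)) = 387/(-11) + 1/((458 - 21)*(-149)) = 387*(-1/11) - 1/149/437 = -387/11 + (1/437)*(-1/149) = -387/11 - 1/65113 = -25198742/716243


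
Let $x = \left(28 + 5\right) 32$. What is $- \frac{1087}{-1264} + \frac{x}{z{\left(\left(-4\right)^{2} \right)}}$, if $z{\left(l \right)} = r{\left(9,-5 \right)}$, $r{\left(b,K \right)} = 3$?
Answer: $\frac{446015}{1264} \approx 352.86$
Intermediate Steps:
$x = 1056$ ($x = 33 \cdot 32 = 1056$)
$z{\left(l \right)} = 3$
$- \frac{1087}{-1264} + \frac{x}{z{\left(\left(-4\right)^{2} \right)}} = - \frac{1087}{-1264} + \frac{1056}{3} = \left(-1087\right) \left(- \frac{1}{1264}\right) + 1056 \cdot \frac{1}{3} = \frac{1087}{1264} + 352 = \frac{446015}{1264}$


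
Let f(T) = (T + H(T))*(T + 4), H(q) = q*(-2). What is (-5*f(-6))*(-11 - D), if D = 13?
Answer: -1440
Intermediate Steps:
H(q) = -2*q
f(T) = -T*(4 + T) (f(T) = (T - 2*T)*(T + 4) = (-T)*(4 + T) = -T*(4 + T))
(-5*f(-6))*(-11 - D) = (-(-30)*(-4 - 1*(-6)))*(-11 - 1*13) = (-(-30)*(-4 + 6))*(-11 - 13) = -(-30)*2*(-24) = -5*(-12)*(-24) = 60*(-24) = -1440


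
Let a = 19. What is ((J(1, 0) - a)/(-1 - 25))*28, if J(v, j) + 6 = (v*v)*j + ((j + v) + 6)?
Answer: 252/13 ≈ 19.385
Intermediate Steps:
J(v, j) = j + v + j*v**2 (J(v, j) = -6 + ((v*v)*j + ((j + v) + 6)) = -6 + (v**2*j + (6 + j + v)) = -6 + (j*v**2 + (6 + j + v)) = -6 + (6 + j + v + j*v**2) = j + v + j*v**2)
((J(1, 0) - a)/(-1 - 25))*28 = (((0 + 1 + 0*1**2) - 1*19)/(-1 - 25))*28 = (((0 + 1 + 0*1) - 19)/(-26))*28 = -((0 + 1 + 0) - 19)/26*28 = -(1 - 19)/26*28 = -1/26*(-18)*28 = (9/13)*28 = 252/13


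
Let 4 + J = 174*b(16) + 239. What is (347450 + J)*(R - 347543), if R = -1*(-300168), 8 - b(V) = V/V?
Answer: -16529279625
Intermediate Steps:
b(V) = 7 (b(V) = 8 - V/V = 8 - 1*1 = 8 - 1 = 7)
J = 1453 (J = -4 + (174*7 + 239) = -4 + (1218 + 239) = -4 + 1457 = 1453)
R = 300168
(347450 + J)*(R - 347543) = (347450 + 1453)*(300168 - 347543) = 348903*(-47375) = -16529279625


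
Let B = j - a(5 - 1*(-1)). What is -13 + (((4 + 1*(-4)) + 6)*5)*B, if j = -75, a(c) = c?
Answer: -2443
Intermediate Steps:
B = -81 (B = -75 - (5 - 1*(-1)) = -75 - (5 + 1) = -75 - 1*6 = -75 - 6 = -81)
-13 + (((4 + 1*(-4)) + 6)*5)*B = -13 + (((4 + 1*(-4)) + 6)*5)*(-81) = -13 + (((4 - 4) + 6)*5)*(-81) = -13 + ((0 + 6)*5)*(-81) = -13 + (6*5)*(-81) = -13 + 30*(-81) = -13 - 2430 = -2443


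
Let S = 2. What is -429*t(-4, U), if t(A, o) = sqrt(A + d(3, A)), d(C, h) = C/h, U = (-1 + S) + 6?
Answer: -429*I*sqrt(19)/2 ≈ -934.98*I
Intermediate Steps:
U = 7 (U = (-1 + 2) + 6 = 1 + 6 = 7)
t(A, o) = sqrt(A + 3/A)
-429*t(-4, U) = -429*sqrt(-4 + 3/(-4)) = -429*sqrt(-4 + 3*(-1/4)) = -429*sqrt(-4 - 3/4) = -429*I*sqrt(19)/2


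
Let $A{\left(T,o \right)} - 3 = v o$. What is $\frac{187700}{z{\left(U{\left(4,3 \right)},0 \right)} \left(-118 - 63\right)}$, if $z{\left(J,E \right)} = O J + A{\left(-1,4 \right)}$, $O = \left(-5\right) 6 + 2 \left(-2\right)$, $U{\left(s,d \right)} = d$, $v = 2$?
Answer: $\frac{187700}{16471} \approx 11.396$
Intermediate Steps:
$A{\left(T,o \right)} = 3 + 2 o$
$O = -34$ ($O = -30 - 4 = -34$)
$z{\left(J,E \right)} = 11 - 34 J$ ($z{\left(J,E \right)} = - 34 J + \left(3 + 2 \cdot 4\right) = - 34 J + \left(3 + 8\right) = - 34 J + 11 = 11 - 34 J$)
$\frac{187700}{z{\left(U{\left(4,3 \right)},0 \right)} \left(-118 - 63\right)} = \frac{187700}{\left(11 - 102\right) \left(-118 - 63\right)} = \frac{187700}{\left(11 - 102\right) \left(-181\right)} = \frac{187700}{\left(-91\right) \left(-181\right)} = \frac{187700}{16471}$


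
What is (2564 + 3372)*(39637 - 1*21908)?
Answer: 105239344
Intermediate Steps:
(2564 + 3372)*(39637 - 1*21908) = 5936*(39637 - 21908) = 5936*17729 = 105239344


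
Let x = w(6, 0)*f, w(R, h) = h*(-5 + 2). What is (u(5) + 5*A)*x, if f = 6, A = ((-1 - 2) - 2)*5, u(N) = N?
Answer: 0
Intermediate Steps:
w(R, h) = -3*h (w(R, h) = h*(-3) = -3*h)
A = -25 (A = (-3 - 2)*5 = -5*5 = -25)
x = 0 (x = -3*0*6 = 0*6 = 0)
(u(5) + 5*A)*x = (5 + 5*(-25))*0 = (5 - 125)*0 = -120*0 = 0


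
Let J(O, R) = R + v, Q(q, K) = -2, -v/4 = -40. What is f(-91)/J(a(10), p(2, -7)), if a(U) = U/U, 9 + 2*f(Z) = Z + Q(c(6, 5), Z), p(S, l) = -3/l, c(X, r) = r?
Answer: -357/1123 ≈ -0.31790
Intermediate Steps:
v = 160 (v = -4*(-40) = 160)
f(Z) = -11/2 + Z/2 (f(Z) = -9/2 + (Z - 2)/2 = -9/2 + (-2 + Z)/2 = -9/2 + (-1 + Z/2) = -11/2 + Z/2)
a(U) = 1
J(O, R) = 160 + R (J(O, R) = R + 160 = 160 + R)
f(-91)/J(a(10), p(2, -7)) = (-11/2 + (½)*(-91))/(160 - 3/(-7)) = (-11/2 - 91/2)/(160 - 3*(-⅐)) = -51/(160 + 3/7) = -51/1123/7 = -51*7/1123 = -357/1123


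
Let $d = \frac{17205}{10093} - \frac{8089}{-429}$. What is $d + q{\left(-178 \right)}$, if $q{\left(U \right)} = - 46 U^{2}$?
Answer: $- \frac{6310579977986}{4329897} \approx -1.4574 \cdot 10^{6}$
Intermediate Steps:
$d = \frac{89023222}{4329897}$ ($d = 17205 \cdot \frac{1}{10093} - - \frac{8089}{429} = \frac{17205}{10093} + \frac{8089}{429} = \frac{89023222}{4329897} \approx 20.56$)
$d + q{\left(-178 \right)} = \frac{89023222}{4329897} - 46 \left(-178\right)^{2} = \frac{89023222}{4329897} - 1457464 = - \frac{6310579977986}{4329897}$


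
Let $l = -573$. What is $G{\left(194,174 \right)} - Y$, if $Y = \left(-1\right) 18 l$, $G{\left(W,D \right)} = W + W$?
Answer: $-9926$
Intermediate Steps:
$G{\left(W,D \right)} = 2 W$
$Y = 10314$ ($Y = \left(-1\right) 18 \left(-573\right) = \left(-18\right) \left(-573\right) = 10314$)
$G{\left(194,174 \right)} - Y = 2 \cdot 194 - 10314 = 388 - 10314 = -9926$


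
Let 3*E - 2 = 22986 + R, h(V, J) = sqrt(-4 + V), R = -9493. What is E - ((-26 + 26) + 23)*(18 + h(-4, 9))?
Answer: 12253/3 - 46*I*sqrt(2) ≈ 4084.3 - 65.054*I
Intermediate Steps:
E = 13495/3 (E = 2/3 + (22986 - 9493)/3 = 2/3 + (1/3)*13493 = 2/3 + 13493/3 = 13495/3 ≈ 4498.3)
E - ((-26 + 26) + 23)*(18 + h(-4, 9)) = 13495/3 - ((-26 + 26) + 23)*(18 + sqrt(-4 - 4)) = 13495/3 - (0 + 23)*(18 + sqrt(-8)) = 13495/3 - 23*(18 + 2*I*sqrt(2)) = 13495/3 - (414 + 46*I*sqrt(2)) = 13495/3 + (-414 - 46*I*sqrt(2)) = 12253/3 - 46*I*sqrt(2)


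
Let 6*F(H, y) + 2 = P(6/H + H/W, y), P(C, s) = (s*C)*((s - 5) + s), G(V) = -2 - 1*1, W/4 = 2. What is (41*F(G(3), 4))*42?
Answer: -17507/2 ≈ -8753.5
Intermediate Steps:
W = 8 (W = 4*2 = 8)
G(V) = -3 (G(V) = -2 - 1 = -3)
P(C, s) = C*s*(-5 + 2*s) (P(C, s) = (C*s)*((-5 + s) + s) = (C*s)*(-5 + 2*s) = C*s*(-5 + 2*s))
F(H, y) = -⅓ + y*(-5 + 2*y)*(6/H + H/8)/6 (F(H, y) = -⅓ + ((6/H + H/8)*y*(-5 + 2*y))/6 = -⅓ + (y*(-5 + 2*y)*(6/H + H/8))/6 = -⅓ + y*(-5 + 2*y)*(6/H + H/8)/6)
(41*F(G(3), 4))*42 = (41*((1/48)*(-16*(-3) + 4*(-5 + 2*4)*(48 + (-3)²))/(-3)))*42 = (41*((1/48)*(-⅓)*(48 + 4*(-5 + 8)*(48 + 9))))*42 = (41*((1/48)*(-⅓)*(48 + 4*3*57)))*42 = (41*((1/48)*(-⅓)*(48 + 684)))*42 = (41*((1/48)*(-⅓)*732))*42 = (41*(-61/12))*42 = -2501/12*42 = -17507/2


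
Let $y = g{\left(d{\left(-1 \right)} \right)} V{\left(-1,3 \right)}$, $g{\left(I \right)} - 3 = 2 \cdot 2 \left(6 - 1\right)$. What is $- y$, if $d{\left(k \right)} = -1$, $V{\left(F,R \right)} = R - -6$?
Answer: $-207$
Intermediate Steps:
$V{\left(F,R \right)} = 6 + R$ ($V{\left(F,R \right)} = R + 6 = 6 + R$)
$g{\left(I \right)} = 23$ ($g{\left(I \right)} = 3 + 2 \cdot 2 \left(6 - 1\right) = 3 + 4 \cdot 5 = 3 + 20 = 23$)
$y = 207$ ($y = 23 \left(6 + 3\right) = 23 \cdot 9 = 207$)
$- y = \left(-1\right) 207 = -207$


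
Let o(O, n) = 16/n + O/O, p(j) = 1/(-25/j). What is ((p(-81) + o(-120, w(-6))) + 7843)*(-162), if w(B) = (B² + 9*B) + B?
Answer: -31778622/25 ≈ -1.2711e+6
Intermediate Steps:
w(B) = B² + 10*B
p(j) = -j/25
o(O, n) = 1 + 16/n (o(O, n) = 16/n + 1 = 1 + 16/n)
((p(-81) + o(-120, w(-6))) + 7843)*(-162) = ((-1/25*(-81) + (16 - 6*(10 - 6))/((-6*(10 - 6)))) + 7843)*(-162) = ((81/25 + (16 - 6*4)/((-6*4))) + 7843)*(-162) = ((81/25 + (16 - 24)/(-24)) + 7843)*(-162) = ((81/25 - 1/24*(-8)) + 7843)*(-162) = ((81/25 + ⅓) + 7843)*(-162) = (268/75 + 7843)*(-162) = (588493/75)*(-162) = -31778622/25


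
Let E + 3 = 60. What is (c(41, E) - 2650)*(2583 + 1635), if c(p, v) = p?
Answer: -11004762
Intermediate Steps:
E = 57 (E = -3 + 60 = 57)
(c(41, E) - 2650)*(2583 + 1635) = (41 - 2650)*(2583 + 1635) = -2609*4218 = -11004762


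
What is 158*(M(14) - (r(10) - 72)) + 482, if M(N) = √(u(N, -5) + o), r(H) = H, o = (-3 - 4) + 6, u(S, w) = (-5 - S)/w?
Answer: 10278 + 158*√70/5 ≈ 10542.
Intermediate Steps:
u(S, w) = (-5 - S)/w
o = -1 (o = -7 + 6 = -1)
M(N) = √5*√N/5 (M(N) = √((-5 - N)/(-5) - 1) = √(-(-5 - N)/5 - 1) = √((1 + N/5) - 1) = √(N/5) = √5*√N/5)
158*(M(14) - (r(10) - 72)) + 482 = 158*(√5*√14/5 - (10 - 72)) + 482 = 158*(√70/5 - 1*(-62)) + 482 = 158*(√70/5 + 62) + 482 = 158*(62 + √70/5) + 482 = (9796 + 158*√70/5) + 482 = 10278 + 158*√70/5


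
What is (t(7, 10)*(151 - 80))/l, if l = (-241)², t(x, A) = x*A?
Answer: 4970/58081 ≈ 0.085570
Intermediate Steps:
t(x, A) = A*x
l = 58081
(t(7, 10)*(151 - 80))/l = ((10*7)*(151 - 80))/58081 = (70*71)*(1/58081) = 4970*(1/58081) = 4970/58081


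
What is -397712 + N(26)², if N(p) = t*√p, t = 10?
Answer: -395112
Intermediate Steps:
N(p) = 10*√p
-397712 + N(26)² = -397712 + (10*√26)² = -397712 + 2600 = -395112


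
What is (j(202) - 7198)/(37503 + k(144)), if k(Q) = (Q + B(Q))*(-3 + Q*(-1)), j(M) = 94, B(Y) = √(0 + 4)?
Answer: -2368/5347 ≈ -0.44287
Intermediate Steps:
B(Y) = 2 (B(Y) = √4 = 2)
k(Q) = (-3 - Q)*(2 + Q) (k(Q) = (Q + 2)*(-3 + Q*(-1)) = (2 + Q)*(-3 - Q) = (-3 - Q)*(2 + Q))
(j(202) - 7198)/(37503 + k(144)) = (94 - 7198)/(37503 + (-6 - 1*144² - 5*144)) = -7104/(37503 + (-6 - 1*20736 - 720)) = -7104/(37503 + (-6 - 20736 - 720)) = -7104/(37503 - 21462) = -7104/16041 = -7104*1/16041 = -2368/5347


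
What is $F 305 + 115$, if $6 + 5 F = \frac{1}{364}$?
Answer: $- \frac{91303}{364} \approx -250.83$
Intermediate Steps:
$F = - \frac{2183}{1820}$ ($F = - \frac{6}{5} + \frac{1}{5 \cdot 364} = - \frac{6}{5} + \frac{1}{5} \cdot \frac{1}{364} = - \frac{6}{5} + \frac{1}{1820} = - \frac{2183}{1820} \approx -1.1995$)
$F 305 + 115 = \left(- \frac{2183}{1820}\right) 305 + 115 = - \frac{133163}{364} + 115 = - \frac{91303}{364}$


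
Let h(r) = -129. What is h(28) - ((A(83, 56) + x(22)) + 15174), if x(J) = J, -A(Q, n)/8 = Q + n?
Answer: -14213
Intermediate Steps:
A(Q, n) = -8*Q - 8*n (A(Q, n) = -8*(Q + n) = -8*Q - 8*n)
h(28) - ((A(83, 56) + x(22)) + 15174) = -129 - (((-8*83 - 8*56) + 22) + 15174) = -129 - (((-664 - 448) + 22) + 15174) = -129 - ((-1112 + 22) + 15174) = -129 - (-1090 + 15174) = -129 - 1*14084 = -129 - 14084 = -14213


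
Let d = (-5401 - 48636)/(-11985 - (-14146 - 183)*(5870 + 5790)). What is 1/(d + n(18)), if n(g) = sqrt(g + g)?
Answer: 167064155/1002330893 ≈ 0.16668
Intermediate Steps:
n(g) = sqrt(2)*sqrt(g) (n(g) = sqrt(2*g) = sqrt(2)*sqrt(g))
d = -54037/167064155 (d = -54037/(-11985 - (-14329)*11660) = -54037/(-11985 - 1*(-167076140)) = -54037/(-11985 + 167076140) = -54037/167064155 ≈ -0.00032345)
1/(d + n(18)) = 1/(-54037/167064155 + sqrt(2)*sqrt(18)) = 1/(-54037/167064155 + sqrt(2)*(3*sqrt(2))) = 1/(-54037/167064155 + 6) = 1/(1002330893/167064155) = 167064155/1002330893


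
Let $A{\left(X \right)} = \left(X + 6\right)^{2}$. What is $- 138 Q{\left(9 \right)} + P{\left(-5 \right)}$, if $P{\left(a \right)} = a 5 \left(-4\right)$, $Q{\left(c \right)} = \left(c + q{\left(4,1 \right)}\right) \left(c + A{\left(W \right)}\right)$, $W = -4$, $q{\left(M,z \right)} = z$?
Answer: $-17840$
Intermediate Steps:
$A{\left(X \right)} = \left(6 + X\right)^{2}$
$Q{\left(c \right)} = \left(1 + c\right) \left(4 + c\right)$ ($Q{\left(c \right)} = \left(c + 1\right) \left(c + \left(6 - 4\right)^{2}\right) = \left(1 + c\right) \left(c + 2^{2}\right) = \left(1 + c\right) \left(c + 4\right) = \left(1 + c\right) \left(4 + c\right)$)
$P{\left(a \right)} = - 20 a$ ($P{\left(a \right)} = 5 a \left(-4\right) = - 20 a$)
$- 138 Q{\left(9 \right)} + P{\left(-5 \right)} = - 138 \left(4 + 9^{2} + 5 \cdot 9\right) - -100 = - 138 \left(4 + 81 + 45\right) + 100 = \left(-138\right) 130 + 100 = -17940 + 100 = -17840$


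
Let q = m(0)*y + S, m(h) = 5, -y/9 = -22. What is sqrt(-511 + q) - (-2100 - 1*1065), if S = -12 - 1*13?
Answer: 3165 + sqrt(454) ≈ 3186.3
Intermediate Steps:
y = 198 (y = -9*(-22) = 198)
S = -25 (S = -12 - 13 = -25)
q = 965 (q = 5*198 - 25 = 990 - 25 = 965)
sqrt(-511 + q) - (-2100 - 1*1065) = sqrt(-511 + 965) - (-2100 - 1*1065) = sqrt(454) - (-2100 - 1065) = sqrt(454) - 1*(-3165) = sqrt(454) + 3165 = 3165 + sqrt(454)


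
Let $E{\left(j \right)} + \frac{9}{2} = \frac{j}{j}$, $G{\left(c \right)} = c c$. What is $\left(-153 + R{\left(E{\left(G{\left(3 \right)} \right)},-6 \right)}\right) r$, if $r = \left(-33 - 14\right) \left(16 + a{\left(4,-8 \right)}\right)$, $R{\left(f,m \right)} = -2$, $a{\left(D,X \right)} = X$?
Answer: $58280$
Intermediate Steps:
$G{\left(c \right)} = c^{2}$
$E{\left(j \right)} = - \frac{7}{2}$ ($E{\left(j \right)} = - \frac{9}{2} + \frac{j}{j} = - \frac{9}{2} + 1 = - \frac{7}{2}$)
$r = -376$ ($r = \left(-33 - 14\right) \left(16 - 8\right) = \left(-47\right) 8 = -376$)
$\left(-153 + R{\left(E{\left(G{\left(3 \right)} \right)},-6 \right)}\right) r = \left(-153 - 2\right) \left(-376\right) = \left(-155\right) \left(-376\right) = 58280$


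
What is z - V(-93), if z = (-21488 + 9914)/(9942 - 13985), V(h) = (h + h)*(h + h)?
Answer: -139860054/4043 ≈ -34593.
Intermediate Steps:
V(h) = 4*h² (V(h) = (2*h)*(2*h) = 4*h²)
z = 11574/4043 (z = -11574/(-4043) = -11574*(-1/4043) = 11574/4043 ≈ 2.8627)
z - V(-93) = 11574/4043 - 4*(-93)² = 11574/4043 - 4*8649 = 11574/4043 - 1*34596 = 11574/4043 - 34596 = -139860054/4043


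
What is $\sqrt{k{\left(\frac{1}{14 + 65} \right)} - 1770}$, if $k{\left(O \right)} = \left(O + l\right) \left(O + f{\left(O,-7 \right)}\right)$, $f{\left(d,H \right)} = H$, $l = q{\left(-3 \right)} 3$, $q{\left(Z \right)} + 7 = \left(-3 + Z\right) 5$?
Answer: $\frac{21 i \sqrt{14074}}{79} \approx 31.536 i$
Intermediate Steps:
$q{\left(Z \right)} = -22 + 5 Z$ ($q{\left(Z \right)} = -7 + \left(-3 + Z\right) 5 = -7 + \left(-15 + 5 Z\right) = -22 + 5 Z$)
$l = -111$ ($l = \left(-22 + 5 \left(-3\right)\right) 3 = \left(-22 - 15\right) 3 = \left(-37\right) 3 = -111$)
$k{\left(O \right)} = \left(-111 + O\right) \left(-7 + O\right)$ ($k{\left(O \right)} = \left(O - 111\right) \left(O - 7\right) = \left(-111 + O\right) \left(-7 + O\right)$)
$\sqrt{k{\left(\frac{1}{14 + 65} \right)} - 1770} = \sqrt{\left(777 + \left(\frac{1}{14 + 65}\right)^{2} - \frac{118}{14 + 65}\right) - 1770} = \sqrt{\left(777 + \left(\frac{1}{79}\right)^{2} - \frac{118}{79}\right) - 1770} = \sqrt{\left(777 + \frac{1}{6241} - \frac{118}{79}\right) - 1770} = \sqrt{\frac{4839936}{6241} - 1770} = \sqrt{- \frac{6206634}{6241}} = \frac{21 i \sqrt{14074}}{79}$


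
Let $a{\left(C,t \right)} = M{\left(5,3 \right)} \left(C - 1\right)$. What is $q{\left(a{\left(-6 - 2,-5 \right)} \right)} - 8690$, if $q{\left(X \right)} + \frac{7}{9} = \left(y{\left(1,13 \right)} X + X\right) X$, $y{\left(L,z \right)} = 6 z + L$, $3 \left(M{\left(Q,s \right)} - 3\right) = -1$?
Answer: $\frac{336503}{9} \approx 37389.0$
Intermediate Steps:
$M{\left(Q,s \right)} = \frac{8}{3}$ ($M{\left(Q,s \right)} = 3 + \frac{1}{3} \left(-1\right) = 3 - \frac{1}{3} = \frac{8}{3}$)
$y{\left(L,z \right)} = L + 6 z$
$a{\left(C,t \right)} = - \frac{8}{3} + \frac{8 C}{3}$ ($a{\left(C,t \right)} = \frac{8 \left(C - 1\right)}{3} = \frac{8 \left(-1 + C\right)}{3} = - \frac{8}{3} + \frac{8 C}{3}$)
$q{\left(X \right)} = - \frac{7}{9} + 80 X^{2}$ ($q{\left(X \right)} = - \frac{7}{9} + \left(\left(1 + 6 \cdot 13\right) X + X\right) X = - \frac{7}{9} + \left(\left(1 + 78\right) X + X\right) X = - \frac{7}{9} + \left(79 X + X\right) X = - \frac{7}{9} + 80 X X = - \frac{7}{9} + 80 X^{2}$)
$q{\left(a{\left(-6 - 2,-5 \right)} \right)} - 8690 = \left(- \frac{7}{9} + 80 \left(- \frac{8}{3} + \frac{8 \left(-6 - 2\right)}{3}\right)^{2}\right) - 8690 = \left(- \frac{7}{9} + 80 \left(- \frac{8}{3} + \frac{8}{3} \left(-8\right)\right)^{2}\right) - 8690 = \left(- \frac{7}{9} + 80 \left(- \frac{8}{3} - \frac{64}{3}\right)^{2}\right) - 8690 = \left(- \frac{7}{9} + 80 \left(-24\right)^{2}\right) - 8690 = \left(- \frac{7}{9} + 80 \cdot 576\right) - 8690 = \left(- \frac{7}{9} + 46080\right) - 8690 = \frac{414713}{9} - 8690 = \frac{336503}{9}$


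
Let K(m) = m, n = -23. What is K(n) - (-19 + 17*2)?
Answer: -38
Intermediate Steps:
K(n) - (-19 + 17*2) = -23 - (-19 + 17*2) = -23 - (-19 + 34) = -23 - 1*15 = -23 - 15 = -38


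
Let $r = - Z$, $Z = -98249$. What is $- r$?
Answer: $-98249$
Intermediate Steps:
$r = 98249$ ($r = \left(-1\right) \left(-98249\right) = 98249$)
$- r = \left(-1\right) 98249 = -98249$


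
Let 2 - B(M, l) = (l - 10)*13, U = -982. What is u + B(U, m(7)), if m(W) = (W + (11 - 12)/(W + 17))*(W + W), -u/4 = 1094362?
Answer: -52542989/12 ≈ -4.3786e+6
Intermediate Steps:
u = -4377448 (u = -4*1094362 = -4377448)
m(W) = 2*W*(W - 1/(17 + W)) (m(W) = (W - 1/(17 + W))*(2*W) = 2*W*(W - 1/(17 + W)))
B(M, l) = 132 - 13*l (B(M, l) = 2 - (l - 10)*13 = 2 - (-10 + l)*13 = 2 - (-130 + 13*l) = 2 + (130 - 13*l) = 132 - 13*l)
u + B(U, m(7)) = -4377448 + (132 - 26*7*(-1 + 7² + 17*7)/(17 + 7)) = -4377448 + (132 - 26*7*(-1 + 49 + 119)/24) = -4377448 + (132 - 26*7*167/24) = -4377448 + (132 - 13*1169/12) = -4377448 + (132 - 15197/12) = -4377448 - 13613/12 = -52542989/12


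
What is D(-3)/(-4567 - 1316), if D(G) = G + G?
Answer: 2/1961 ≈ 0.0010199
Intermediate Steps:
D(G) = 2*G
D(-3)/(-4567 - 1316) = (2*(-3))/(-4567 - 1316) = -6/(-5883) = -6*(-1/5883) = 2/1961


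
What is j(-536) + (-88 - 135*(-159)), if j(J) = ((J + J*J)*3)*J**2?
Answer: 247155024257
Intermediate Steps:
j(J) = J**2*(3*J + 3*J**2) (j(J) = ((J + J**2)*3)*J**2 = (3*J + 3*J**2)*J**2 = J**2*(3*J + 3*J**2))
j(-536) + (-88 - 135*(-159)) = 3*(-536)**3*(1 - 536) + (-88 - 135*(-159)) = 3*(-153990656)*(-535) + (-88 + 21465) = 247155002880 + 21377 = 247155024257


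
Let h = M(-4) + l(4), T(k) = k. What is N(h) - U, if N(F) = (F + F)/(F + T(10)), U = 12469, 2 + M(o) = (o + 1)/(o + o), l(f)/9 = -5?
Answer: -3652671/293 ≈ -12466.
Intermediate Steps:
l(f) = -45 (l(f) = 9*(-5) = -45)
M(o) = -2 + (1 + o)/(2*o) (M(o) = -2 + (o + 1)/(o + o) = -2 + (1 + o)/((2*o)) = -2 + (1 + o)*(1/(2*o)) = -2 + (1 + o)/(2*o))
h = -373/8 (h = (½)*(1 - 3*(-4))/(-4) - 45 = (½)*(-¼)*(1 + 12) - 45 = (½)*(-¼)*13 - 45 = -13/8 - 45 = -373/8 ≈ -46.625)
N(F) = 2*F/(10 + F) (N(F) = (F + F)/(F + 10) = (2*F)/(10 + F) = 2*F/(10 + F))
N(h) - U = 2*(-373/8)/(10 - 373/8) - 1*12469 = 2*(-373/8)/(-293/8) - 12469 = 2*(-373/8)*(-8/293) - 12469 = 746/293 - 12469 = -3652671/293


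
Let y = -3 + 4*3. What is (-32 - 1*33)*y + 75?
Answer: -510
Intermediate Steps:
y = 9 (y = -3 + 12 = 9)
(-32 - 1*33)*y + 75 = (-32 - 1*33)*9 + 75 = (-32 - 33)*9 + 75 = -65*9 + 75 = -585 + 75 = -510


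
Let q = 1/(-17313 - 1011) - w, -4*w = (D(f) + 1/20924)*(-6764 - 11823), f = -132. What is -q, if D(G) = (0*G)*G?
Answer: 85167971/383411376 ≈ 0.22213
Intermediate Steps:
D(G) = 0 (D(G) = 0*G = 0)
w = 18587/83696 (w = -(0 + 1/20924)*(-6764 - 11823)/4 = -(0 + 1/20924)*(-18587)/4 = -(-18587)/83696 = -1/4*(-18587/20924) = 18587/83696 ≈ 0.22208)
q = -85167971/383411376 (q = 1/(-17313 - 1011) - 1*18587/83696 = 1/(-18324) - 18587/83696 = -1/18324 - 18587/83696 = -85167971/383411376 ≈ -0.22213)
-q = -1*(-85167971/383411376) = 85167971/383411376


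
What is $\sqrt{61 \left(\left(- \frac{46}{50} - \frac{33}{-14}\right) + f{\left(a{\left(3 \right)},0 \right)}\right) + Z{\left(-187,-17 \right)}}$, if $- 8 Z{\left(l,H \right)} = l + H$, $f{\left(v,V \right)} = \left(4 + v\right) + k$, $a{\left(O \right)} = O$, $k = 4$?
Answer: $\frac{\sqrt{960603}}{35} \approx 28.003$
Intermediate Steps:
$f{\left(v,V \right)} = 8 + v$ ($f{\left(v,V \right)} = \left(4 + v\right) + 4 = 8 + v$)
$Z{\left(l,H \right)} = - \frac{H}{8} - \frac{l}{8}$ ($Z{\left(l,H \right)} = - \frac{l + H}{8} = - \frac{H + l}{8} = - \frac{H}{8} - \frac{l}{8}$)
$\sqrt{61 \left(\left(- \frac{46}{50} - \frac{33}{-14}\right) + f{\left(a{\left(3 \right)},0 \right)}\right) + Z{\left(-187,-17 \right)}} = \sqrt{61 \left(\left(- \frac{46}{50} - \frac{33}{-14}\right) + \left(8 + 3\right)\right) - - \frac{51}{2}} = \sqrt{61 \left(\left(\left(-46\right) \frac{1}{50} - - \frac{33}{14}\right) + 11\right) + \left(\frac{17}{8} + \frac{187}{8}\right)} = \sqrt{61 \left(\left(- \frac{23}{25} + \frac{33}{14}\right) + 11\right) + \frac{51}{2}} = \sqrt{61 \left(\frac{503}{350} + 11\right) + \frac{51}{2}} = \sqrt{61 \cdot \frac{4353}{350} + \frac{51}{2}} = \sqrt{\frac{265533}{350} + \frac{51}{2}} = \sqrt{\frac{137229}{175}} = \frac{\sqrt{960603}}{35}$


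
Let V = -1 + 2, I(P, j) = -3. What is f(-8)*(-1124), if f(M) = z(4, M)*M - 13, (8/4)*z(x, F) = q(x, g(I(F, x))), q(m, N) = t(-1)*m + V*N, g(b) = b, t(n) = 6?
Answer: 109028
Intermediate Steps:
V = 1
q(m, N) = N + 6*m (q(m, N) = 6*m + 1*N = 6*m + N = N + 6*m)
z(x, F) = -3/2 + 3*x (z(x, F) = (-3 + 6*x)/2 = -3/2 + 3*x)
f(M) = -13 + 21*M/2 (f(M) = (-3/2 + 3*4)*M - 13 = (-3/2 + 12)*M - 13 = 21*M/2 - 13 = -13 + 21*M/2)
f(-8)*(-1124) = (-13 + (21/2)*(-8))*(-1124) = (-13 - 84)*(-1124) = -97*(-1124) = 109028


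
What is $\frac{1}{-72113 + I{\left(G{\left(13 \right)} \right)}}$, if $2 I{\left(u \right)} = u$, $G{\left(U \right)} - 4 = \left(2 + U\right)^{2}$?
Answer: $- \frac{2}{143997} \approx -1.3889 \cdot 10^{-5}$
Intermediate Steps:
$G{\left(U \right)} = 4 + \left(2 + U\right)^{2}$
$I{\left(u \right)} = \frac{u}{2}$
$\frac{1}{-72113 + I{\left(G{\left(13 \right)} \right)}} = \frac{1}{-72113 + \frac{4 + \left(2 + 13\right)^{2}}{2}} = \frac{1}{-72113 + \frac{4 + 15^{2}}{2}} = \frac{1}{-72113 + \frac{4 + 225}{2}} = \frac{1}{-72113 + \frac{1}{2} \cdot 229} = \frac{1}{-72113 + \frac{229}{2}} = \frac{1}{- \frac{143997}{2}} = - \frac{2}{143997}$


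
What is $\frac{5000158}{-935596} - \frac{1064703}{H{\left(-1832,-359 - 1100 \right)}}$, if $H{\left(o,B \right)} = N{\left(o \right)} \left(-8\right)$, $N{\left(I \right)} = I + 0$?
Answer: $- \frac{267353545909}{3428023744} \approx -77.991$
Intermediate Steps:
$N{\left(I \right)} = I$
$H{\left(o,B \right)} = - 8 o$ ($H{\left(o,B \right)} = o \left(-8\right) = - 8 o$)
$\frac{5000158}{-935596} - \frac{1064703}{H{\left(-1832,-359 - 1100 \right)}} = \frac{5000158}{-935596} - \frac{1064703}{\left(-8\right) \left(-1832\right)} = 5000158 \left(- \frac{1}{935596}\right) - \frac{1064703}{14656} = - \frac{2500079}{467798} - \frac{1064703}{14656} = - \frac{267353545909}{3428023744}$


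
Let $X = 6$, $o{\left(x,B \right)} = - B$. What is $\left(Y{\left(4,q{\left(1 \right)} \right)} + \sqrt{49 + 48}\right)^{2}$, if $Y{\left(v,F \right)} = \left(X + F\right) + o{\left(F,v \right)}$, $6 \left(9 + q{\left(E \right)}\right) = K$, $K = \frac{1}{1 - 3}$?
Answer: $\frac{21193}{144} - \frac{85 \sqrt{97}}{6} \approx 7.6481$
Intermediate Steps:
$K = - \frac{1}{2}$ ($K = \frac{1}{-2} = - \frac{1}{2} \approx -0.5$)
$q{\left(E \right)} = - \frac{109}{12}$ ($q{\left(E \right)} = -9 + \frac{1}{6} \left(- \frac{1}{2}\right) = -9 - \frac{1}{12} = - \frac{109}{12}$)
$Y{\left(v,F \right)} = 6 + F - v$ ($Y{\left(v,F \right)} = \left(6 + F\right) - v = 6 + F - v$)
$\left(Y{\left(4,q{\left(1 \right)} \right)} + \sqrt{49 + 48}\right)^{2} = \left(\left(6 - \frac{109}{12} - 4\right) + \sqrt{49 + 48}\right)^{2} = \left(\left(6 - \frac{109}{12} - 4\right) + \sqrt{97}\right)^{2} = \left(- \frac{85}{12} + \sqrt{97}\right)^{2}$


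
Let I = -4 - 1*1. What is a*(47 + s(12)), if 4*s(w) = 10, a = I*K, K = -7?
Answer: 3465/2 ≈ 1732.5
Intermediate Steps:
I = -5 (I = -4 - 1 = -5)
a = 35 (a = -5*(-7) = 35)
s(w) = 5/2 (s(w) = (1/4)*10 = 5/2)
a*(47 + s(12)) = 35*(47 + 5/2) = 35*(99/2) = 3465/2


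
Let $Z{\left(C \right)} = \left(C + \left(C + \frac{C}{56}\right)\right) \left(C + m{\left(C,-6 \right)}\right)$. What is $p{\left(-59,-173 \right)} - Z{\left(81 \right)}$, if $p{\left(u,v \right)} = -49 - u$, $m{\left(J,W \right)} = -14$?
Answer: $- \frac{612691}{56} \approx -10941.0$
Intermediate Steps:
$Z{\left(C \right)} = \frac{113 C \left(-14 + C\right)}{56}$ ($Z{\left(C \right)} = \left(C + \left(C + \frac{C}{56}\right)\right) \left(C - 14\right) = \left(C + \left(C + C \frac{1}{56}\right)\right) \left(-14 + C\right) = \left(C + \left(C + \frac{C}{56}\right)\right) \left(-14 + C\right) = \left(C + \frac{57 C}{56}\right) \left(-14 + C\right) = \frac{113 C}{56} \left(-14 + C\right) = \frac{113 C \left(-14 + C\right)}{56}$)
$p{\left(-59,-173 \right)} - Z{\left(81 \right)} = \left(-49 - -59\right) - \frac{113}{56} \cdot 81 \left(-14 + 81\right) = \left(-49 + 59\right) - \frac{113}{56} \cdot 81 \cdot 67 = 10 - \frac{613251}{56} = - \frac{612691}{56}$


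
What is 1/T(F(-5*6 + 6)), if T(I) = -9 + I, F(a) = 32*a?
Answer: -1/777 ≈ -0.0012870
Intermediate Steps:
1/T(F(-5*6 + 6)) = 1/(-9 + 32*(-5*6 + 6)) = 1/(-9 + 32*(-30 + 6)) = 1/(-9 + 32*(-24)) = 1/(-9 - 768) = 1/(-777) = -1/777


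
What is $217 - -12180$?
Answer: $12397$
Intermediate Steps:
$217 - -12180 = 217 + 12180 = 12397$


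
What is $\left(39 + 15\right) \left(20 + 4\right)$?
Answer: $1296$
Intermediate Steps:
$\left(39 + 15\right) \left(20 + 4\right) = 54 \cdot 24 = 1296$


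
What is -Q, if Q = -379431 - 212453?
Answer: 591884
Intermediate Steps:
Q = -591884
-Q = -1*(-591884) = 591884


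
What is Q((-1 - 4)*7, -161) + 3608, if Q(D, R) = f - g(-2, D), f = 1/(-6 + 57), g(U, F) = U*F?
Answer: 180439/51 ≈ 3538.0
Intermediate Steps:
g(U, F) = F*U
f = 1/51 ≈ 0.019608
Q(D, R) = 1/51 + 2*D (Q(D, R) = 1/51 - D*(-2) = 1/51 - (-2)*D = 1/51 + 2*D)
Q((-1 - 4)*7, -161) + 3608 = (1/51 + 2*((-1 - 4)*7)) + 3608 = (1/51 + 2*(-5*7)) + 3608 = (1/51 + 2*(-35)) + 3608 = (1/51 - 70) + 3608 = -3569/51 + 3608 = 180439/51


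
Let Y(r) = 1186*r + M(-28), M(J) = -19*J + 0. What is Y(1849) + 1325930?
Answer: 3519376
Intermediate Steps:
M(J) = -19*J
Y(r) = 532 + 1186*r (Y(r) = 1186*r - 19*(-28) = 1186*r + 532 = 532 + 1186*r)
Y(1849) + 1325930 = (532 + 1186*1849) + 1325930 = (532 + 2192914) + 1325930 = 2193446 + 1325930 = 3519376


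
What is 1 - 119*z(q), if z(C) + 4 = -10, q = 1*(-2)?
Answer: 1667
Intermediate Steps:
q = -2
z(C) = -14 (z(C) = -4 - 10 = -14)
1 - 119*z(q) = 1 - 119*(-14) = 1 + 1666 = 1667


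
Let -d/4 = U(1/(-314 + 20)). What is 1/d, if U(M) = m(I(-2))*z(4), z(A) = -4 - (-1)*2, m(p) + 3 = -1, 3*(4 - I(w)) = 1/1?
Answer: -1/32 ≈ -0.031250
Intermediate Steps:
I(w) = 11/3 (I(w) = 4 - ⅓/1 = 4 - ⅓*1 = 4 - ⅓ = 11/3)
m(p) = -4 (m(p) = -3 - 1 = -4)
z(A) = -2 (z(A) = -4 - 1*(-2) = -4 + 2 = -2)
U(M) = 8 (U(M) = -4*(-2) = 8)
d = -32 (d = -4*8 = -32)
1/d = 1/(-32) = -1/32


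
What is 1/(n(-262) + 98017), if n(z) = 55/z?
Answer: 262/25680399 ≈ 1.0202e-5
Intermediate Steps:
1/(n(-262) + 98017) = 1/(55/(-262) + 98017) = 1/(55*(-1/262) + 98017) = 1/(-55/262 + 98017) = 1/(25680399/262) = 262/25680399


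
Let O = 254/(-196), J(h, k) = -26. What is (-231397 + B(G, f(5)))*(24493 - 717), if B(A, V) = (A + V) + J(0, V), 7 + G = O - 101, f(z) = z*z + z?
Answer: -269705730800/49 ≈ -5.5042e+9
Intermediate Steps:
f(z) = z + z² (f(z) = z² + z = z + z²)
O = -127/98 (O = 254*(-1/196) = -127/98 ≈ -1.2959)
G = -10711/98 (G = -7 + (-127/98 - 101) = -7 - 10025/98 = -10711/98 ≈ -109.30)
B(A, V) = -26 + A + V (B(A, V) = (A + V) - 26 = -26 + A + V)
(-231397 + B(G, f(5)))*(24493 - 717) = (-231397 + (-26 - 10711/98 + 5*(1 + 5)))*(24493 - 717) = (-231397 + (-26 - 10711/98 + 5*6))*23776 = (-231397 + (-26 - 10711/98 + 30))*23776 = (-231397 - 10319/98)*23776 = -22687225/98*23776 = -269705730800/49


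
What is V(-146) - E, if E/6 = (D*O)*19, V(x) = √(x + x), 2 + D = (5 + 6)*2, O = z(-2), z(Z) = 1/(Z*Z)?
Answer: -570 + 2*I*√73 ≈ -570.0 + 17.088*I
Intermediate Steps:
z(Z) = Z⁻² (z(Z) = 1/(Z²) = Z⁻²)
O = ¼ (O = (-2)⁻² = ¼ ≈ 0.25000)
D = 20 (D = -2 + (5 + 6)*2 = -2 + 11*2 = -2 + 22 = 20)
V(x) = √2*√x (V(x) = √(2*x) = √2*√x)
E = 570 (E = 6*((20*(¼))*19) = 6*(5*19) = 6*95 = 570)
V(-146) - E = √2*√(-146) - 1*570 = √2*(I*√146) - 570 = 2*I*√73 - 570 = -570 + 2*I*√73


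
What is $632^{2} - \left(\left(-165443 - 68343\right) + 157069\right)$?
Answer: $476141$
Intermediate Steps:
$632^{2} - \left(\left(-165443 - 68343\right) + 157069\right) = 399424 - \left(-233786 + 157069\right) = 399424 - -76717 = 399424 + 76717 = 476141$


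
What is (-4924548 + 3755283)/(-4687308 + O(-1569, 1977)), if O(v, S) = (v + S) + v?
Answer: 389755/1562823 ≈ 0.24939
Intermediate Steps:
O(v, S) = S + 2*v (O(v, S) = (S + v) + v = S + 2*v)
(-4924548 + 3755283)/(-4687308 + O(-1569, 1977)) = (-4924548 + 3755283)/(-4687308 + (1977 + 2*(-1569))) = -1169265/(-4687308 + (1977 - 3138)) = -1169265/(-4687308 - 1161) = -1169265/(-4688469) = -1169265*(-1/4688469) = 389755/1562823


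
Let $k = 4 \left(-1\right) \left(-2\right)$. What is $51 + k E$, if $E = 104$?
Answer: $883$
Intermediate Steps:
$k = 8$ ($k = \left(-4\right) \left(-2\right) = 8$)
$51 + k E = 51 + 8 \cdot 104 = 51 + 832 = 883$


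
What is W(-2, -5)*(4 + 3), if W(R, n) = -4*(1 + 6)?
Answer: -196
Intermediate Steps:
W(R, n) = -28 (W(R, n) = -4*7 = -28)
W(-2, -5)*(4 + 3) = -28*(4 + 3) = -28*7 = -196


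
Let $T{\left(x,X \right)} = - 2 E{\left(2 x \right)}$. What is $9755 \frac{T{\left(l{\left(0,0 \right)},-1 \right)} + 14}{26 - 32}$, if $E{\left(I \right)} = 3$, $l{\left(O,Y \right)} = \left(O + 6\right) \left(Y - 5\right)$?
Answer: $- \frac{39020}{3} \approx -13007.0$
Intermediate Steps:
$l{\left(O,Y \right)} = \left(-5 + Y\right) \left(6 + O\right)$ ($l{\left(O,Y \right)} = \left(6 + O\right) \left(-5 + Y\right) = \left(-5 + Y\right) \left(6 + O\right)$)
$T{\left(x,X \right)} = -6$ ($T{\left(x,X \right)} = \left(-2\right) 3 = -6$)
$9755 \frac{T{\left(l{\left(0,0 \right)},-1 \right)} + 14}{26 - 32} = 9755 \frac{-6 + 14}{26 - 32} = 9755 \frac{8}{-6} = 9755 \cdot 8 \left(- \frac{1}{6}\right) = 9755 \left(- \frac{4}{3}\right) = - \frac{39020}{3}$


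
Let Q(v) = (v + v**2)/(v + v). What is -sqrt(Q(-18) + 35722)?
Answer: -sqrt(142854)/2 ≈ -188.98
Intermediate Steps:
Q(v) = (v + v**2)/(2*v) (Q(v) = (v + v**2)/((2*v)) = (v + v**2)*(1/(2*v)) = (v + v**2)/(2*v))
-sqrt(Q(-18) + 35722) = -sqrt((1/2 + (1/2)*(-18)) + 35722) = -sqrt((1/2 - 9) + 35722) = -sqrt(-17/2 + 35722) = -sqrt(71427/2) = -sqrt(142854)/2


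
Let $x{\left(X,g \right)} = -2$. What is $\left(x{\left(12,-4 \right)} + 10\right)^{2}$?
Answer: $64$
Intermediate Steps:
$\left(x{\left(12,-4 \right)} + 10\right)^{2} = \left(-2 + 10\right)^{2} = 8^{2} = 64$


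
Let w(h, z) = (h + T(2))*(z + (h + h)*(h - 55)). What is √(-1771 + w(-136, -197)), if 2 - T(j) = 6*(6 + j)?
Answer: 77*I*√1589 ≈ 3069.4*I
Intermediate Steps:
T(j) = -34 - 6*j (T(j) = 2 - 6*(6 + j) = 2 - (36 + 6*j) = 2 + (-36 - 6*j) = -34 - 6*j)
w(h, z) = (-46 + h)*(z + 2*h*(-55 + h)) (w(h, z) = (h + (-34 - 6*2))*(z + (h + h)*(h - 55)) = (h + (-34 - 12))*(z + (2*h)*(-55 + h)) = (h - 46)*(z + 2*h*(-55 + h)) = (-46 + h)*(z + 2*h*(-55 + h)))
√(-1771 + w(-136, -197)) = √(-1771 + (-202*(-136)² - 46*(-197) + 2*(-136)³ + 5060*(-136) - 136*(-197))) = √(-1771 + (-202*18496 + 9062 + 2*(-2515456) - 688160 + 26792)) = √(-1771 + (-3736192 + 9062 - 5030912 - 688160 + 26792)) = √(-1771 - 9419410) = √(-9421181) = 77*I*√1589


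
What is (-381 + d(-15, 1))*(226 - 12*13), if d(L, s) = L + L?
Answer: -28770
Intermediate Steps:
d(L, s) = 2*L
(-381 + d(-15, 1))*(226 - 12*13) = (-381 + 2*(-15))*(226 - 12*13) = (-381 - 30)*(226 - 156) = -411*70 = -28770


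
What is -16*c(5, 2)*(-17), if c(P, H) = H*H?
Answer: 1088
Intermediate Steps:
c(P, H) = H²
-16*c(5, 2)*(-17) = -16*2²*(-17) = -16*4*(-17) = -64*(-17) = 1088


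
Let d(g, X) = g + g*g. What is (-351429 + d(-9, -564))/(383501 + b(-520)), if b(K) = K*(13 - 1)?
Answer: -351357/377261 ≈ -0.93134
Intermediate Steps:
d(g, X) = g + g²
b(K) = 12*K (b(K) = K*12 = 12*K)
(-351429 + d(-9, -564))/(383501 + b(-520)) = (-351429 - 9*(1 - 9))/(383501 + 12*(-520)) = (-351429 - 9*(-8))/(383501 - 6240) = (-351429 + 72)/377261 = -351357*1/377261 = -351357/377261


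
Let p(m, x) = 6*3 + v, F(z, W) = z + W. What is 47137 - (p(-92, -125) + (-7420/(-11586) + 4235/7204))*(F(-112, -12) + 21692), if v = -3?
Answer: -3159952152359/10433193 ≈ -3.0288e+5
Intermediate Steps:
F(z, W) = W + z
p(m, x) = 15 (p(m, x) = 6*3 - 3 = 18 - 3 = 15)
47137 - (p(-92, -125) + (-7420/(-11586) + 4235/7204))*(F(-112, -12) + 21692) = 47137 - (15 + (-7420/(-11586) + 4235/7204))*((-12 - 112) + 21692) = 47137 - (15 + (-7420*(-1/11586) + 4235*(1/7204)))*(-124 + 21692) = 47137 - (15 + (3710/5793 + 4235/7204))*21568 = 47137 - (15 + 51260195/41732772)*21568 = 47137 - 677251775*21568/41732772 = 47137 - 1*3651741570800/10433193 = 47137 - 3651741570800/10433193 = -3159952152359/10433193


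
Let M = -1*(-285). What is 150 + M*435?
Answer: 124125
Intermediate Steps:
M = 285
150 + M*435 = 150 + 285*435 = 150 + 123975 = 124125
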